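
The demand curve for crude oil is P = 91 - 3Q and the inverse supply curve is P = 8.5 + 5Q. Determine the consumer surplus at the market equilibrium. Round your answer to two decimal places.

Setting demand equal to supply, 82.5 = 8Q, so Q* = 10.3125 and P* = 60.0625.
CS is the area between the demand curve and P* from 0 to Q*: (1/2)(10.3125)(30.9375) = 159.5215.

159.52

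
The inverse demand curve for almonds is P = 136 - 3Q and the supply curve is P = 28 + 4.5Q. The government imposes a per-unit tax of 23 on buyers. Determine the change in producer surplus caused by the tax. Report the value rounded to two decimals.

-177.56

Pre-tax equilibrium: 136 - 3Q = 28 + 4.5Q gives Q* = 14.4, P* = 92.8.
With the tax, buyers' net willingness to pay falls by 23: (136 - 23) - 3Q = 28 + 4.5Q, so Q_t = 11.3333. Buyers pay P_b = 102; sellers receive P_s = P_b - 23 = 79.
Producers lose the trapezoid between P_s and P* out to Q_t plus the triangle from Q_t to Q*: change in PS = 289 - 466.56 = -177.56.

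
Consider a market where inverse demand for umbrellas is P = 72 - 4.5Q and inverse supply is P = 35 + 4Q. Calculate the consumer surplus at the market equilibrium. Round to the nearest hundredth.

Equilibrium: 72 - 4.5Q = 35 + 4Q, so Q* = 4.3529 and P* = 52.4118.
Consumer surplus is the triangle under demand above P*: (1/2)(4.3529)(72 - 52.4118) = (1/2)(4.3529)(19.5882) = 42.6332.

42.63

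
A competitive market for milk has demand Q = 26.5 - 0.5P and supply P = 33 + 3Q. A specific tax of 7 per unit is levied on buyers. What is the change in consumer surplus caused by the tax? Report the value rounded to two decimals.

Rewriting demand in inverse form: P = 53 - 2Q.
Without the tax, 53 - 2Q = 33 + 3Q so Q* = 4 and P* = 45.
A tax on buyers shifts demand down by 7: (53 - 7) - 2Q = 33 + 3Q, so Q_t = 2.6. Buyers pay P_b = 47.8; sellers receive P_s = P_b - 7 = 40.8.
Consumers lose the trapezoid between P* and P_b out to Q_t plus the triangle from Q_t to Q*: change in CS = 6.76 - 16 = -9.24.

-9.24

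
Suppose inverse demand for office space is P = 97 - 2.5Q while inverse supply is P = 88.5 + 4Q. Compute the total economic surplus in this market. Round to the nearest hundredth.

5.56

Equilibrium: 97 - 2.5Q = 88.5 + 4Q, so Q* = 1.3077 and P* = 93.7308.
Total surplus is the full triangle between the curves from 0 to Q*: (1/2)(1.3077)(97 - 88.5) = 5.5577.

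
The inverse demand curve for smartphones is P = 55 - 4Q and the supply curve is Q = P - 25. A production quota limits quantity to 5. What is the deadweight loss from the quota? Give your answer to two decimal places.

Rewriting supply in inverse form: P = 25 + Q.
Unrestricted equilibrium: Q* = (55 - 25)/(4 + 1) = 6.
At Q = 5 the demand price is 55 - 4(5) = 35 and the supply price is 25 + (5) = 30.
Deadweight loss is the triangle between the curves from 5 to 6: (1/2)(35 - 30)(6 - 5) = 2.5.

2.50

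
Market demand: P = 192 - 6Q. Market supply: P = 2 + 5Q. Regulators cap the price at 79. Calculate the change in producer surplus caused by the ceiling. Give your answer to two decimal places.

Without the control, 192 - 6Q = 2 + 5Q so Q* = 17.2727 and P* = 88.3636.
At the ceiling price 79, quantity supplied is (79 - 2)/5 = 15.4; supply is the short side, so Q = 15.4 trades at P = 79.
PS goes from (1/2)(17.2727)(86.3636) = 745.8678 to 592.9 (computed as (79 - 2)(15.4) - (1/2)(5)(15.4)^2), a change of -152.9678.

-152.97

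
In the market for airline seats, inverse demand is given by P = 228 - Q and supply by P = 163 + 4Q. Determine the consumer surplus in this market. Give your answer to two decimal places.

84.50

Setting demand equal to supply, 65 = 5Q, so Q* = 13 and P* = 215.
CS is the area between the demand curve and P* from 0 to Q*: (1/2)(13)(13) = 84.5.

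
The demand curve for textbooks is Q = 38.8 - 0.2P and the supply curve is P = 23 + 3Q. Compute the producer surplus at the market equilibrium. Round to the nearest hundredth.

685.34

Rewriting demand in inverse form: P = 194 - 5Q.
Setting demand equal to supply, 171 = 8Q, so Q* = 21.375 and P* = 87.125.
PS is the area between P* and the supply curve from 0 to Q*: (1/2)(21.375)(64.125) = 685.3359.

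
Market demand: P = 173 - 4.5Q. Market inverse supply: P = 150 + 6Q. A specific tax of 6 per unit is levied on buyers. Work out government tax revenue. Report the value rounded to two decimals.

Pre-tax equilibrium: 173 - 4.5Q = 150 + 6Q gives Q* = 2.1905, P* = 163.1429.
A tax on buyers shifts demand down by 6: (173 - 6) - 4.5Q = 150 + 6Q, so Q_t = 1.619. Buyers pay P_b = 165.7143; sellers receive P_s = P_b - 6 = 159.7143.
Revenue is the tax times quantity traded: 6 x 1.619 = 9.7143.

9.71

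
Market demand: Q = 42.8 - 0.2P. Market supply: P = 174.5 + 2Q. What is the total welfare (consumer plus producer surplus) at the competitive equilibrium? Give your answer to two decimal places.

Rewriting demand in inverse form: P = 214 - 5Q.
Set 214 - 5Q = 174.5 + 2Q, which gives 39.5 = 7Q, so Q* = 5.6429 and P* = 214 - 5(5.6429) = 185.7857.
CS = (1/2)(5.6429)(28.2143) = 79.6046 and PS = (1/2)(5.6429)(11.2857) = 31.8418, so total surplus = 111.4464.

111.45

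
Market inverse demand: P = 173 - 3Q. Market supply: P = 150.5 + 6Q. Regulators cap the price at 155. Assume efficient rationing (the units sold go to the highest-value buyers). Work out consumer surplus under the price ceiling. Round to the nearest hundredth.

Without the control, 173 - 3Q = 150.5 + 6Q so Q* = 2.5 and P* = 165.5.
At the ceiling price 155, quantity supplied is (155 - 150.5)/6 = 0.75; supply is the short side, so Q = 0.75 trades at P = 155.
The demand price at Q = 0.75 is 170.75. CS is the trapezoid between demand and 155 over [0, 0.75]: (1/2)[(173 - 155) + (170.75 - 155)](0.75) = 12.6562.

12.66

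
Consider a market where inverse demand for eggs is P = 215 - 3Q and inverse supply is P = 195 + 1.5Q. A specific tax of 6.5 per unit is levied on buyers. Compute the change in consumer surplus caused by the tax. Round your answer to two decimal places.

Pre-tax equilibrium: 215 - 3Q = 195 + 1.5Q gives Q* = 4.4444, P* = 201.6667.
A tax on buyers shifts demand down by 6.5: (215 - 6.5) - 3Q = 195 + 1.5Q, so Q_t = 3. Buyers pay P_b = 206; sellers receive P_s = P_b - 6.5 = 199.5.
CS falls from (1/2)(4.4444)(13.3333) = 29.6296 to (1/2)(3)(9) = 13.5, a change of -16.1296.

-16.13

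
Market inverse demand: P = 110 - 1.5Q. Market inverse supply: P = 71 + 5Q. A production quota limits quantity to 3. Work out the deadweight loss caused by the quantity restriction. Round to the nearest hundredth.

29.25

Unrestricted equilibrium: Q* = (110 - 71)/(1.5 + 5) = 6.
At Q = 3 the demand price is 110 - 1.5(3) = 105.5 and the supply price is 71 + 5(3) = 86.
Deadweight loss is the triangle between the curves from 3 to 6: (1/2)(105.5 - 86)(6 - 3) = 29.25.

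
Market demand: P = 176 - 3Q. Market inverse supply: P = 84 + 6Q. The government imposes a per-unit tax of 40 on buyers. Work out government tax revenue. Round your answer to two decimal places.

Without the tax, 176 - 3Q = 84 + 6Q so Q* = 10.2222 and P* = 145.3333.
With the tax, buyers' net willingness to pay falls by 40: (176 - 40) - 3Q = 84 + 6Q, so Q_t = 5.7778. Buyers pay P_b = 158.6667; sellers receive P_s = P_b - 40 = 118.6667.
Revenue is the tax times quantity traded: 40 x 5.7778 = 231.1111.

231.11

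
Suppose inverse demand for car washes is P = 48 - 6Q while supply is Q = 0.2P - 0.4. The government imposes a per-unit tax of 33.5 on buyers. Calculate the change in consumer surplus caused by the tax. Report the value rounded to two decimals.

-48.59

Rewriting supply in inverse form: P = 2 + 5Q.
Without the tax, 48 - 6Q = 2 + 5Q so Q* = 4.1818 and P* = 22.9091.
With the tax, buyers' net willingness to pay falls by 33.5: (48 - 33.5) - 6Q = 2 + 5Q, so Q_t = 1.1364. Buyers pay P_b = 41.1818; sellers receive P_s = P_b - 33.5 = 7.6818.
CS falls from (1/2)(4.1818)(25.0909) = 52.4628 to (1/2)(1.1364)(6.8182) = 3.874, a change of -48.5888.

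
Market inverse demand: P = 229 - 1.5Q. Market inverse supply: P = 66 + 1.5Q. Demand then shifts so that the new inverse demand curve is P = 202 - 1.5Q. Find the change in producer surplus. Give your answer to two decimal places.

-672.75

Initial equilibrium: Q_0 = 54.3333, P_0 = 147.5; CS_0 = (1/2)(54.3333)(81.5) = 2214.0833, PS_0 = (1/2)(54.3333)(81.5) = 2214.0833.
New equilibrium: 202 - 1.5Q = 66 + 1.5Q gives Q_1 = 45.3333, P_1 = 134; CS_1 = 1541.3333, PS_1 = 1541.3333.
Change in producer surplus = 1541.3333 - 2214.0833 = -672.75.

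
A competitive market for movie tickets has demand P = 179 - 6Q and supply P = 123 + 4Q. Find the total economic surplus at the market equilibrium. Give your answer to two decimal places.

156.80

Equilibrium: 179 - 6Q = 123 + 4Q, so Q* = 5.6 and P* = 145.4.
Total surplus is the full triangle between the curves from 0 to Q*: (1/2)(5.6)(179 - 123) = 156.8.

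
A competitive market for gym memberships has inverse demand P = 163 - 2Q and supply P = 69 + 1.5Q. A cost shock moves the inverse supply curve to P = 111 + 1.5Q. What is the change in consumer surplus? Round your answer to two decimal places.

Initial equilibrium: Q_0 = 26.8571, P_0 = 109.2857; CS_0 = (1/2)(26.8571)(53.7143) = 721.3061, PS_0 = (1/2)(26.8571)(40.2857) = 540.9796.
New equilibrium: 163 - 2Q = 111 + 1.5Q gives Q_1 = 14.8571, P_1 = 133.2857; CS_1 = 220.7347, PS_1 = 165.551.
Change in consumer surplus = 220.7347 - 721.3061 = -500.5714.

-500.57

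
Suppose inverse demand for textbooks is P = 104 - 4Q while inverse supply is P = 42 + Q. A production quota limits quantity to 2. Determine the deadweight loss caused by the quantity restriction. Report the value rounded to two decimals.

270.40

Without the quota, 104 - 4Q = 42 + Q gives Q* = 12.4.
At Q = 2 the demand price is 104 - 4(2) = 96 and the supply price is 42 + (2) = 44.
DWL = (1/2)(gap between curves at 2) x (Q* - 2) = (1/2)(52)(10.4) = 270.4.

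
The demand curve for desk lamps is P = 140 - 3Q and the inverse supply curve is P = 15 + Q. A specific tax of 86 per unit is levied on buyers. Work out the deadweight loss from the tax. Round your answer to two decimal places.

Without the tax, 140 - 3Q = 15 + Q so Q* = 31.25 and P* = 46.25.
A tax on buyers shifts demand down by 86: (140 - 86) - 3Q = 15 + Q, so Q_t = 9.75. Buyers pay P_b = 110.75; sellers receive P_s = P_b - 86 = 24.75.
Deadweight loss is the triangle between the curves from Q_t to Q*: (1/2)(31.25 - 9.75)(86) = 924.5.

924.50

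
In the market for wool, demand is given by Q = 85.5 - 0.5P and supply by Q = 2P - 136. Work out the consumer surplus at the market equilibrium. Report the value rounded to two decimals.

Rewriting demand in inverse form: P = 171 - 2Q.
Rewriting supply in inverse form: P = 68 + 0.5Q.
Equilibrium: 171 - 2Q = 68 + 0.5Q, so Q* = 41.2 and P* = 88.6.
CS is the area between the demand curve and P* from 0 to Q*: (1/2)(41.2)(82.4) = 1697.44.

1697.44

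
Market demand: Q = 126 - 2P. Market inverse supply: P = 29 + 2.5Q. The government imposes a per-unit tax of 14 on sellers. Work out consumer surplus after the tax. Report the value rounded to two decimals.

11.11

Rewriting demand in inverse form: P = 63 - 0.5Q.
Without the tax, 63 - 0.5Q = 29 + 2.5Q so Q* = 11.3333 and P* = 57.3333.
With the tax, sellers need 14 more per unit: 63 - 0.5Q = 29 + 2.5Q + 14, so Q_t = 6.6667. Buyers pay P_b = 59.6667; sellers receive P_s = P_b - 14 = 45.6667.
CS = (1/2)(Q_t)(63 - P_b) = (1/2)(6.6667)(3.3333) = 11.1111.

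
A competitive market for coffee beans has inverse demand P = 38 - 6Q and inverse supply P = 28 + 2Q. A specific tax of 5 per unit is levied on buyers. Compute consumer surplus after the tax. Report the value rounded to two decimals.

1.17

Pre-tax equilibrium: 38 - 6Q = 28 + 2Q gives Q* = 1.25, P* = 30.5.
A tax on buyers shifts demand down by 5: (38 - 5) - 6Q = 28 + 2Q, so Q_t = 0.625. Buyers pay P_b = 34.25; sellers receive P_s = P_b - 5 = 29.25.
Consumer surplus is the triangle under demand above P_b: (1/2)(0.625)(38 - 34.25) = 1.1719.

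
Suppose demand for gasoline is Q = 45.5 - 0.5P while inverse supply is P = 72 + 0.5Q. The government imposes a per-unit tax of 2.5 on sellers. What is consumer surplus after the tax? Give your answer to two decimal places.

Rewriting demand in inverse form: P = 91 - 2Q.
Without the tax, 91 - 2Q = 72 + 0.5Q so Q* = 7.6 and P* = 75.8.
A tax on sellers shifts supply up by 2.5: 91 - 2Q = 72 + 0.5Q + 2.5, so Q_t = 6.6. Buyers pay P_b = 77.8; sellers receive P_s = P_b - 2.5 = 75.3.
CS = (1/2)(Q_t)(91 - P_b) = (1/2)(6.6)(13.2) = 43.56.

43.56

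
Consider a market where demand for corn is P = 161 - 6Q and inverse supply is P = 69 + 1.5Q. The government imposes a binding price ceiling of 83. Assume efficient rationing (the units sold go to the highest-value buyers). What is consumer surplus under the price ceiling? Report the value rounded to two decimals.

466.67

Without the control, 161 - 6Q = 69 + 1.5Q so Q* = 12.2667 and P* = 87.4.
At the ceiling price 83, quantity supplied is (83 - 69)/1.5 = 9.3333; supply is the short side, so Q = 9.3333 trades at P = 83.
The demand price at Q = 9.3333 is 105. CS is the trapezoid between demand and 83 over [0, 9.3333]: (1/2)[(161 - 83) + (105 - 83)](9.3333) = 466.6667.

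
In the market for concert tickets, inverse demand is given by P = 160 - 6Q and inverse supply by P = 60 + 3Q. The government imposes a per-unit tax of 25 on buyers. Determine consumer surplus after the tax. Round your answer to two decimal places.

208.33

Pre-tax equilibrium: 160 - 6Q = 60 + 3Q gives Q* = 11.1111, P* = 93.3333.
A tax on buyers shifts demand down by 25: (160 - 25) - 6Q = 60 + 3Q, so Q_t = 8.3333. Buyers pay P_b = 110; sellers receive P_s = P_b - 25 = 85.
Consumer surplus is the triangle under demand above P_b: (1/2)(8.3333)(160 - 110) = 208.3333.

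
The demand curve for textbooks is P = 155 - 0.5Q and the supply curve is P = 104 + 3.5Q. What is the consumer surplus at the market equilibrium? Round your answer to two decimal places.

Set 155 - 0.5Q = 104 + 3.5Q, which gives 51 = 4Q, so Q* = 12.75 and P* = 155 - 0.5(12.75) = 148.625.
CS is the area between the demand curve and P* from 0 to Q*: (1/2)(12.75)(6.375) = 40.6406.

40.64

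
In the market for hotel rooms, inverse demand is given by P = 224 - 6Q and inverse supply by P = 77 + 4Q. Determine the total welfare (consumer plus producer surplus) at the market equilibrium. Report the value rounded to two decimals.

1080.45

Equilibrium: 224 - 6Q = 77 + 4Q, so Q* = 14.7 and P* = 135.8.
CS = (1/2)(14.7)(88.2) = 648.27 and PS = (1/2)(14.7)(58.8) = 432.18, so total surplus = 1080.45.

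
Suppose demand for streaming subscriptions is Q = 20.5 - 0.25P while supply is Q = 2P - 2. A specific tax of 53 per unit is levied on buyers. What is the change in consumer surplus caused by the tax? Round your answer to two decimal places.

Rewriting demand in inverse form: P = 82 - 4Q.
Rewriting supply in inverse form: P = 1 + 0.5Q.
Pre-tax equilibrium: 82 - 4Q = 1 + 0.5Q gives Q* = 18, P* = 10.
A tax on buyers shifts demand down by 53: (82 - 53) - 4Q = 1 + 0.5Q, so Q_t = 6.2222. Buyers pay P_b = 57.1111; sellers receive P_s = P_b - 53 = 4.1111.
Consumers lose the trapezoid between P* and P_b out to Q_t plus the triangle from Q_t to Q*: change in CS = 77.4321 - 648 = -570.5679.

-570.57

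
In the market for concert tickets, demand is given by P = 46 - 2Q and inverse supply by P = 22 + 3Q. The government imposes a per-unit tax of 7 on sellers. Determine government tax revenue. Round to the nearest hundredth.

Pre-tax equilibrium: 46 - 2Q = 22 + 3Q gives Q* = 4.8, P* = 36.4.
With the tax, sellers need 7 more per unit: 46 - 2Q = 22 + 3Q + 7, so Q_t = 3.4. Buyers pay P_b = 39.2; sellers receive P_s = P_b - 7 = 32.2.
Tax revenue = t x Q_t = 7 x 3.4 = 23.8.

23.80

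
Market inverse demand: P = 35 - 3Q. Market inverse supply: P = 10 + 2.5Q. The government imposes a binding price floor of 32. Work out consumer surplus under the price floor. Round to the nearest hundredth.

1.50

Free-market equilibrium: 35 - 3Q = 10 + 2.5Q gives Q* = 4.5455, P* = 21.3636.
At P = 32, buyers demand (35 - 32)/3 = 1 while sellers would supply more, so the quantity traded is 1 at price 32.
CS is the triangle under demand above 32: (1/2)(1)(35 - 32) = 1.5.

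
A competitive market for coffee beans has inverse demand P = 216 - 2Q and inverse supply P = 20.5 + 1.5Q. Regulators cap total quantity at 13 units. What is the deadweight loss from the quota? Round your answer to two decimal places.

3214.29

Without the quota, 216 - 2Q = 20.5 + 1.5Q gives Q* = 55.8571.
At Q = 13 the demand price is 216 - 2(13) = 190 and the supply price is 20.5 + 1.5(13) = 40.
DWL = (1/2)(gap between curves at 13) x (Q* - 13) = (1/2)(150)(42.8571) = 3214.2857.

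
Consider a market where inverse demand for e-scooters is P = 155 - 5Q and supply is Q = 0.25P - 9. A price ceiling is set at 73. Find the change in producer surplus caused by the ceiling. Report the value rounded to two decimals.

Rewriting supply in inverse form: P = 36 + 4Q.
Free-market equilibrium: 155 - 5Q = 36 + 4Q gives Q* = 13.2222, P* = 88.8889.
At P = 73, sellers supply (73 - 36)/4 = 9.25 while buyers want more, so the quantity traded is 9.25 at price 73.
PS goes from (1/2)(13.2222)(52.8889) = 349.6543 to 171.125 (computed as (73 - 36)(9.25) - (1/2)(4)(9.25)^2), a change of -178.5293.

-178.53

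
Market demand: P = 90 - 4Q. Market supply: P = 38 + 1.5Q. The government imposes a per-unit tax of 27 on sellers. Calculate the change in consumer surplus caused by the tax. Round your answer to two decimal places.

Pre-tax equilibrium: 90 - 4Q = 38 + 1.5Q gives Q* = 9.4545, P* = 52.1818.
A tax on sellers shifts supply up by 27: 90 - 4Q = 38 + 1.5Q + 27, so Q_t = 4.5455. Buyers pay P_b = 71.8182; sellers receive P_s = P_b - 27 = 44.8182.
CS falls from (1/2)(9.4545)(37.8182) = 178.7769 to (1/2)(4.5455)(18.1818) = 41.3223, a change of -137.4545.

-137.45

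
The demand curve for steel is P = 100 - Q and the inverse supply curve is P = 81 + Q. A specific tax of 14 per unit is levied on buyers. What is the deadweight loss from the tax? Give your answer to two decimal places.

49.00

Without the tax, 100 - Q = 81 + Q so Q* = 9.5 and P* = 90.5.
A tax on buyers shifts demand down by 14: (100 - 14) - Q = 81 + Q, so Q_t = 2.5. Buyers pay P_b = 97.5; sellers receive P_s = P_b - 14 = 83.5.
Deadweight loss is the triangle between the curves from Q_t to Q*: (1/2)(9.5 - 2.5)(14) = 49.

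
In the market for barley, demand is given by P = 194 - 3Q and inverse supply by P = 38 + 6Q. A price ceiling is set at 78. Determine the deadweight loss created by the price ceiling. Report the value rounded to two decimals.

512.00

Free-market equilibrium: 194 - 3Q = 38 + 6Q gives Q* = 17.3333, P* = 142.
At the ceiling price 78, quantity supplied is (78 - 38)/6 = 6.6667; supply is the short side, so Q = 6.6667 trades at P = 78.
The lost-trades triangle has base Q* - 6.6667 = 10.6667 and height equal to the gap between the curves at Q = 6.6667, which is 174 - 78 = 96. DWL = (1/2)(10.6667)(96) = 512.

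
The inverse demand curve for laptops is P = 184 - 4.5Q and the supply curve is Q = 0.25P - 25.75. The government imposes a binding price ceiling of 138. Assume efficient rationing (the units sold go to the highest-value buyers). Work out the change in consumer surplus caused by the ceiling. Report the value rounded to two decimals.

Rewriting supply in inverse form: P = 103 + 4Q.
Without the control, 184 - 4.5Q = 103 + 4Q so Q* = 9.5294 and P* = 141.1176.
At P = 138, sellers supply (138 - 103)/4 = 8.75 while buyers want more, so the quantity traded is 8.75 at price 138.
CS goes from (1/2)(9.5294)(42.8824) = 204.3218 to 230.2344 (computed as (184 - 138)(8.75) - (1/2)(4.5)(8.75)^2), a change of 25.9126.

25.91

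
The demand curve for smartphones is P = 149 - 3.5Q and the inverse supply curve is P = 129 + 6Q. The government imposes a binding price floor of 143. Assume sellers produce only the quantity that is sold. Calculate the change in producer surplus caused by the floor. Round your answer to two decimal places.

Free-market equilibrium: 149 - 3.5Q = 129 + 6Q gives Q* = 2.1053, P* = 141.6316.
At P = 143, buyers demand (149 - 143)/3.5 = 1.7143 while sellers would supply more, so the quantity traded is 1.7143 at price 143.
PS goes from (1/2)(2.1053)(12.6316) = 13.2964 to 15.1837 (computed as (143 - 129)(1.7143) - (1/2)(6)(1.7143)^2), a change of 1.8873.

1.89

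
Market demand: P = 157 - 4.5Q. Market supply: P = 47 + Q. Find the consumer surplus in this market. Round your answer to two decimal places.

900.00

Setting demand equal to supply, 110 = 5.5Q, so Q* = 20 and P* = 67.
The demand choke price is 157, so CS = (1/2)(Q*)(157 - P*) = (1/2)(20)(90) = 900.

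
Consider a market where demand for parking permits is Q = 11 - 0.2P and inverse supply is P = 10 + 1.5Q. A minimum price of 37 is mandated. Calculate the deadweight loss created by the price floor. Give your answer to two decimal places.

Rewriting demand in inverse form: P = 55 - 5Q.
Free-market equilibrium: 55 - 5Q = 10 + 1.5Q gives Q* = 6.9231, P* = 20.3846.
At the floor price 37, quantity demanded is (55 - 37)/5 = 3.6; demand is the short side, so Q = 3.6 trades at P = 37.
At Q = 3.6 the demand price is 37 and the supply price is 15.4. Deadweight loss is the triangle between the curves from 3.6 to 6.9231: (1/2)(37 - 15.4)(6.9231 - 3.6) = 35.8892.

35.89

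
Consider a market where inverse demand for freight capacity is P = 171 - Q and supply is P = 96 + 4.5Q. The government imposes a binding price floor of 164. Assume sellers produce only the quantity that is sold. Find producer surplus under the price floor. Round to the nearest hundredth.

Without the control, 171 - Q = 96 + 4.5Q so Q* = 13.6364 and P* = 157.3636.
At P = 164, buyers demand (171 - 164)/1 = 7 while sellers would supply more, so the quantity traded is 7 at price 164.
The supply price at Q = 7 is 127.5. PS is the trapezoid between 164 and supply over [0, 7]: (1/2)[(164 - 96) + (164 - 127.5)](7) = 365.75.

365.75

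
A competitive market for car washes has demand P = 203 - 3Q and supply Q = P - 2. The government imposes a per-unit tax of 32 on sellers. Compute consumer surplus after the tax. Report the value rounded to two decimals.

2677.59

Rewriting supply in inverse form: P = 2 + Q.
Without the tax, 203 - 3Q = 2 + Q so Q* = 50.25 and P* = 52.25.
With the tax, sellers need 32 more per unit: 203 - 3Q = 2 + Q + 32, so Q_t = 42.25. Buyers pay P_b = 76.25; sellers receive P_s = P_b - 32 = 44.25.
Consumer surplus is the triangle under demand above P_b: (1/2)(42.25)(203 - 76.25) = 2677.5938.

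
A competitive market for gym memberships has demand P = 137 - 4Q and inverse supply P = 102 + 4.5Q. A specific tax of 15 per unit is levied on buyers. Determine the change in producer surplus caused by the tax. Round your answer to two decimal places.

Without the tax, 137 - 4Q = 102 + 4.5Q so Q* = 4.1176 and P* = 120.5294.
With the tax, buyers' net willingness to pay falls by 15: (137 - 15) - 4Q = 102 + 4.5Q, so Q_t = 2.3529. Buyers pay P_b = 127.5882; sellers receive P_s = P_b - 15 = 112.5882.
Producers lose the trapezoid between P_s and P* out to Q_t plus the triangle from Q_t to Q*: change in PS = 12.4567 - 38.1488 = -25.692.

-25.69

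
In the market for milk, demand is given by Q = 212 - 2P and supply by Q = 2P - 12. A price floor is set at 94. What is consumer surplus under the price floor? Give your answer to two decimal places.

144.00

Rewriting demand in inverse form: P = 106 - 0.5Q.
Rewriting supply in inverse form: P = 6 + 0.5Q.
Free-market equilibrium: 106 - 0.5Q = 6 + 0.5Q gives Q* = 100, P* = 56.
At the floor price 94, quantity demanded is (106 - 94)/0.5 = 24; demand is the short side, so Q = 24 trades at P = 94.
CS is the triangle under demand above 94: (1/2)(24)(106 - 94) = 144.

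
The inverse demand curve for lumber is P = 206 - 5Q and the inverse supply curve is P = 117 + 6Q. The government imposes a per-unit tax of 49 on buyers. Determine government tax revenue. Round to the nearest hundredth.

178.18

Pre-tax equilibrium: 206 - 5Q = 117 + 6Q gives Q* = 8.0909, P* = 165.5455.
With the tax, buyers' net willingness to pay falls by 49: (206 - 49) - 5Q = 117 + 6Q, so Q_t = 3.6364. Buyers pay P_b = 187.8182; sellers receive P_s = P_b - 49 = 138.8182.
Tax revenue = t x Q_t = 49 x 3.6364 = 178.1818.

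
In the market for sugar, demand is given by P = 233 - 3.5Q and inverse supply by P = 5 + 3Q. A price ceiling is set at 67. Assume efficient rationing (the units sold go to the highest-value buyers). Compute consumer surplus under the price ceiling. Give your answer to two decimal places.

Free-market equilibrium: 233 - 3.5Q = 5 + 3Q gives Q* = 35.0769, P* = 110.2308.
At the ceiling price 67, quantity supplied is (67 - 5)/3 = 20.6667; supply is the short side, so Q = 20.6667 trades at P = 67.
The demand price at Q = 20.6667 is 160.6667. CS is the trapezoid between demand and 67 over [0, 20.6667]: (1/2)[(233 - 67) + (160.6667 - 67)](20.6667) = 2683.2222.

2683.22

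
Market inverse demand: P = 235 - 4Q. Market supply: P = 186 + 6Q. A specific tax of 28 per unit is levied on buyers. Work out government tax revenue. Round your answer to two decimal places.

Pre-tax equilibrium: 235 - 4Q = 186 + 6Q gives Q* = 4.9, P* = 215.4.
A tax on buyers shifts demand down by 28: (235 - 28) - 4Q = 186 + 6Q, so Q_t = 2.1. Buyers pay P_b = 226.6; sellers receive P_s = P_b - 28 = 198.6.
Tax revenue = t x Q_t = 28 x 2.1 = 58.8.

58.80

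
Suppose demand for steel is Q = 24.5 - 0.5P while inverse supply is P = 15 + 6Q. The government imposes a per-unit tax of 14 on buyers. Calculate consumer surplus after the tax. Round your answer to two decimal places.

Rewriting demand in inverse form: P = 49 - 2Q.
Pre-tax equilibrium: 49 - 2Q = 15 + 6Q gives Q* = 4.25, P* = 40.5.
A tax on buyers shifts demand down by 14: (49 - 14) - 2Q = 15 + 6Q, so Q_t = 2.5. Buyers pay P_b = 44; sellers receive P_s = P_b - 14 = 30.
Consumer surplus is the triangle under demand above P_b: (1/2)(2.5)(49 - 44) = 6.25.

6.25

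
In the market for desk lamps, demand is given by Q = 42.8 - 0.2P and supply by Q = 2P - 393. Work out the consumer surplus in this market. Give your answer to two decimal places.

Rewriting demand in inverse form: P = 214 - 5Q.
Rewriting supply in inverse form: P = 196.5 + 0.5Q.
Setting demand equal to supply, 17.5 = 5.5Q, so Q* = 3.1818 and P* = 198.0909.
Consumer surplus is the triangle under demand above P*: (1/2)(3.1818)(214 - 198.0909) = (1/2)(3.1818)(15.9091) = 25.3099.

25.31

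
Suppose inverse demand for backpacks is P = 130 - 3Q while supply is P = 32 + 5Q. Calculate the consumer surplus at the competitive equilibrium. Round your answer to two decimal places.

Set 130 - 3Q = 32 + 5Q, which gives 98 = 8Q, so Q* = 12.25 and P* = 130 - 3(12.25) = 93.25.
The demand choke price is 130, so CS = (1/2)(Q*)(130 - P*) = (1/2)(12.25)(36.75) = 225.0938.

225.09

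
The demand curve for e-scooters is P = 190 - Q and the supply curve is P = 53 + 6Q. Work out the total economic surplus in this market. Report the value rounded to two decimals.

Equilibrium: 190 - Q = 53 + 6Q, so Q* = 19.5714 and P* = 170.4286.
CS = (1/2)(19.5714)(19.5714) = 191.5204 and PS = (1/2)(19.5714)(117.4286) = 1149.1224, so total surplus = 1340.6429.

1340.64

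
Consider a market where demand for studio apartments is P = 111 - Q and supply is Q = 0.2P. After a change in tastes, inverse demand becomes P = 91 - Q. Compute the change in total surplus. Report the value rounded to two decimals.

Rewriting supply in inverse form: P = 5Q.
Initial equilibrium: Q_0 = 18.5, P_0 = 92.5; CS_0 = (1/2)(18.5)(18.5) = 171.125, PS_0 = (1/2)(18.5)(92.5) = 855.625.
New equilibrium: 91 - Q = 5Q gives Q_1 = 15.1667, P_1 = 75.8333; CS_1 = 115.0139, PS_1 = 575.0694.
Change in total surplus = (115.0139 + 575.0694) - (171.125 + 855.625) = -336.6667.

-336.67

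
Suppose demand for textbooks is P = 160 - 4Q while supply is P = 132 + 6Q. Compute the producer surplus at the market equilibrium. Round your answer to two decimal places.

23.52

Set 160 - 4Q = 132 + 6Q, which gives 28 = 10Q, so Q* = 2.8 and P* = 160 - 4(2.8) = 148.8.
The supply curve's price intercept is 132, so PS = (1/2)(Q*)(P* - 132) = (1/2)(2.8)(16.8) = 23.52.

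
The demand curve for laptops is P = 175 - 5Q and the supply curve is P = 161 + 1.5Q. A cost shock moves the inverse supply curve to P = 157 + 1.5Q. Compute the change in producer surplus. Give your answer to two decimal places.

2.27

Initial equilibrium: Q_0 = 2.1538, P_0 = 164.2308; CS_0 = (1/2)(2.1538)(10.7692) = 11.5976, PS_0 = (1/2)(2.1538)(3.2308) = 3.4793.
New equilibrium: 175 - 5Q = 157 + 1.5Q gives Q_1 = 2.7692, P_1 = 161.1538; CS_1 = 19.1716, PS_1 = 5.7515.
Change in producer surplus = 5.7515 - 3.4793 = 2.2722.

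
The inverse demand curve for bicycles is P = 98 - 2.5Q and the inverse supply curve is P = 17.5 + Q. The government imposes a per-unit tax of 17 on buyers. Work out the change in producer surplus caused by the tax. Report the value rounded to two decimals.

Pre-tax equilibrium: 98 - 2.5Q = 17.5 + Q gives Q* = 23, P* = 40.5.
A tax on buyers shifts demand down by 17: (98 - 17) - 2.5Q = 17.5 + Q, so Q_t = 18.1429. Buyers pay P_b = 52.6429; sellers receive P_s = P_b - 17 = 35.6429.
PS falls from (1/2)(23)(23) = 264.5 to (1/2)(18.1429)(18.1429) = 164.5816, a change of -99.9184.

-99.92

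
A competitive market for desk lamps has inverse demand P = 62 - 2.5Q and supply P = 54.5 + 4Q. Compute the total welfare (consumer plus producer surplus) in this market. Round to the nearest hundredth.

4.33

Equilibrium: 62 - 2.5Q = 54.5 + 4Q, so Q* = 1.1538 and P* = 59.1154.
CS = (1/2)(1.1538)(2.8846) = 1.6642 and PS = (1/2)(1.1538)(4.6154) = 2.6627, so total surplus = 4.3269.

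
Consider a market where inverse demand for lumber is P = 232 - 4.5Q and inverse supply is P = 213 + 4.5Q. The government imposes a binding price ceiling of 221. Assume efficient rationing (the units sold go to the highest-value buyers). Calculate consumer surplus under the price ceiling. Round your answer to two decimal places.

12.44

Without the control, 232 - 4.5Q = 213 + 4.5Q so Q* = 2.1111 and P* = 222.5.
At the ceiling price 221, quantity supplied is (221 - 213)/4.5 = 1.7778; supply is the short side, so Q = 1.7778 trades at P = 221.
The demand price at Q = 1.7778 is 224. CS is the trapezoid between demand and 221 over [0, 1.7778]: (1/2)[(232 - 221) + (224 - 221)](1.7778) = 12.4444.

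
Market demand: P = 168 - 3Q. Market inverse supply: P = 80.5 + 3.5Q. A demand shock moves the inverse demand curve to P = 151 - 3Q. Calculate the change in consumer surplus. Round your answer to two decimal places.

Initial equilibrium: Q_0 = 13.4615, P_0 = 127.6154; CS_0 = (1/2)(13.4615)(40.3846) = 271.8195, PS_0 = (1/2)(13.4615)(47.1154) = 317.1228.
New equilibrium: 151 - 3Q = 80.5 + 3.5Q gives Q_1 = 10.8462, P_1 = 118.4615; CS_1 = 176.4586, PS_1 = 205.8683.
Change in consumer surplus = 176.4586 - 271.8195 = -95.3609.

-95.36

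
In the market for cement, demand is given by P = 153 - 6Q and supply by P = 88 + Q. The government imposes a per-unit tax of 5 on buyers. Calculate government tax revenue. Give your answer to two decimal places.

Pre-tax equilibrium: 153 - 6Q = 88 + Q gives Q* = 9.2857, P* = 97.2857.
With the tax, buyers' net willingness to pay falls by 5: (153 - 5) - 6Q = 88 + Q, so Q_t = 8.5714. Buyers pay P_b = 101.5714; sellers receive P_s = P_b - 5 = 96.5714.
Tax revenue = t x Q_t = 5 x 8.5714 = 42.8571.

42.86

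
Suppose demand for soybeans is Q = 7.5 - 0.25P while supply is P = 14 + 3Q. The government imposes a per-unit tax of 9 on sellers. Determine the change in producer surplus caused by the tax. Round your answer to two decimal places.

-6.34

Rewriting demand in inverse form: P = 30 - 4Q.
Without the tax, 30 - 4Q = 14 + 3Q so Q* = 2.2857 and P* = 20.8571.
With the tax, sellers need 9 more per unit: 30 - 4Q = 14 + 3Q + 9, so Q_t = 1. Buyers pay P_b = 26; sellers receive P_s = P_b - 9 = 17.
PS falls from (1/2)(2.2857)(6.8571) = 7.8367 to (1/2)(1)(3) = 1.5, a change of -6.3367.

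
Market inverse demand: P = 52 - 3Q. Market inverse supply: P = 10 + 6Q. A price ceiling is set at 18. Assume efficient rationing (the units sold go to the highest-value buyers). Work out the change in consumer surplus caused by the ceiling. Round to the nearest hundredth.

10.00

Free-market equilibrium: 52 - 3Q = 10 + 6Q gives Q* = 4.6667, P* = 38.
At P = 18, sellers supply (18 - 10)/6 = 1.3333 while buyers want more, so the quantity traded is 1.3333 at price 18.
CS goes from (1/2)(4.6667)(14) = 32.6667 to 42.6667 (computed as (52 - 18)(1.3333) - (1/2)(3)(1.3333)^2), a change of 10.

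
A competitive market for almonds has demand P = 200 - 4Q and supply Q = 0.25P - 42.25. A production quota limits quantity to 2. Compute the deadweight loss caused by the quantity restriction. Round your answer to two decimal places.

Rewriting supply in inverse form: P = 169 + 4Q.
Unrestricted equilibrium: Q* = (200 - 169)/(4 + 4) = 3.875.
At Q = 2 the demand price is 200 - 4(2) = 192 and the supply price is 169 + 4(2) = 177.
DWL = (1/2)(gap between curves at 2) x (Q* - 2) = (1/2)(15)(1.875) = 14.0625.

14.06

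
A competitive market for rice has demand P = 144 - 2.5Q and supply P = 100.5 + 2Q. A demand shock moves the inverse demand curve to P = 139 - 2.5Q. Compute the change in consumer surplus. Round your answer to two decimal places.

-25.31

Initial equilibrium: Q_0 = 9.6667, P_0 = 119.8333; CS_0 = (1/2)(9.6667)(24.1667) = 116.8056, PS_0 = (1/2)(9.6667)(19.3333) = 93.4444.
New equilibrium: 139 - 2.5Q = 100.5 + 2Q gives Q_1 = 8.5556, P_1 = 117.6111; CS_1 = 91.4969, PS_1 = 73.1975.
Change in consumer surplus = 91.4969 - 116.8056 = -25.3086.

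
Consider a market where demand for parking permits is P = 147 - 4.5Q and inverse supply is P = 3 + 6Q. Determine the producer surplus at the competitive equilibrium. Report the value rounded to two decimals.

Equilibrium: 147 - 4.5Q = 3 + 6Q, so Q* = 13.7143 and P* = 85.2857.
Producer surplus is the triangle above supply below P*: (1/2)(13.7143)(85.2857 - 3) = (1/2)(13.7143)(82.2857) = 564.2449.

564.24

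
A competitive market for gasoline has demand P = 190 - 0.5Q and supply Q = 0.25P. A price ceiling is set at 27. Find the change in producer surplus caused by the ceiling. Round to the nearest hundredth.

-3474.31

Rewriting supply in inverse form: P = 4Q.
Without the control, 190 - 0.5Q = 4Q so Q* = 42.2222 and P* = 168.8889.
At the ceiling price 27, quantity supplied is (27 - 0)/4 = 6.75; supply is the short side, so Q = 6.75 trades at P = 27.
PS goes from (1/2)(42.2222)(168.8889) = 3565.4321 to 91.125 (computed as (27 - 0)(6.75) - (1/2)(4)(6.75)^2), a change of -3474.3071.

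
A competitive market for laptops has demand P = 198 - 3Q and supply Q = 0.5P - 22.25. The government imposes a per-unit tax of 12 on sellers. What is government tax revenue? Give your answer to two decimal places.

Rewriting supply in inverse form: P = 44.5 + 2Q.
Pre-tax equilibrium: 198 - 3Q = 44.5 + 2Q gives Q* = 30.7, P* = 105.9.
With the tax, sellers need 12 more per unit: 198 - 3Q = 44.5 + 2Q + 12, so Q_t = 28.3. Buyers pay P_b = 113.1; sellers receive P_s = P_b - 12 = 101.1.
Tax revenue = t x Q_t = 12 x 28.3 = 339.6.

339.60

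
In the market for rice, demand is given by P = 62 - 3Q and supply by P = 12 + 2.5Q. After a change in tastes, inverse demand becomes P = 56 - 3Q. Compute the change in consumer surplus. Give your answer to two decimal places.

Initial equilibrium: Q_0 = 9.0909, P_0 = 34.7273; CS_0 = (1/2)(9.0909)(27.2727) = 123.9669, PS_0 = (1/2)(9.0909)(22.7273) = 103.3058.
New equilibrium: 56 - 3Q = 12 + 2.5Q gives Q_1 = 8, P_1 = 32; CS_1 = 96, PS_1 = 80.
Change in consumer surplus = 96 - 123.9669 = -27.9669.

-27.97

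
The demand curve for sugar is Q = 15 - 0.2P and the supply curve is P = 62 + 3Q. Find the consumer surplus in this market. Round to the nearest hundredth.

Rewriting demand in inverse form: P = 75 - 5Q.
Equilibrium: 75 - 5Q = 62 + 3Q, so Q* = 1.625 and P* = 66.875.
The demand choke price is 75, so CS = (1/2)(Q*)(75 - P*) = (1/2)(1.625)(8.125) = 6.6016.

6.60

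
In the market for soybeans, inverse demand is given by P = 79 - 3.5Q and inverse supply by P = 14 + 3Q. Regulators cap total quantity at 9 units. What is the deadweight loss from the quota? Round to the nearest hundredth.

Without the quota, 79 - 3.5Q = 14 + 3Q gives Q* = 10.
At Q = 9 the demand price is 79 - 3.5(9) = 47.5 and the supply price is 14 + 3(9) = 41.
DWL = (1/2)(gap between curves at 9) x (Q* - 9) = (1/2)(6.5)(1) = 3.25.

3.25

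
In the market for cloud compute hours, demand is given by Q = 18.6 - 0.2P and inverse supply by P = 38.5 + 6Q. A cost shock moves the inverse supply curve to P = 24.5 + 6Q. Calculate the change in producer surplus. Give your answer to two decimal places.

42.69

Rewriting demand in inverse form: P = 93 - 5Q.
Initial equilibrium: Q_0 = 4.9545, P_0 = 68.2273; CS_0 = (1/2)(4.9545)(24.7727) = 61.3688, PS_0 = (1/2)(4.9545)(29.7273) = 73.6426.
New equilibrium: 93 - 5Q = 24.5 + 6Q gives Q_1 = 6.2273, P_1 = 61.8636; CS_1 = 96.9473, PS_1 = 116.3368.
Change in producer surplus = 116.3368 - 73.6426 = 42.6942.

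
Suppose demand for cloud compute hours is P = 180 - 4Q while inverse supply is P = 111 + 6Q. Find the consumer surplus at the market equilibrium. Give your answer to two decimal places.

95.22

Setting demand equal to supply, 69 = 10Q, so Q* = 6.9 and P* = 152.4.
Consumer surplus is the triangle under demand above P*: (1/2)(6.9)(180 - 152.4) = (1/2)(6.9)(27.6) = 95.22.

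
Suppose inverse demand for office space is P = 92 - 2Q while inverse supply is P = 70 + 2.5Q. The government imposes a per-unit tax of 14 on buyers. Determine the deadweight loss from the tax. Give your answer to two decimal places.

Pre-tax equilibrium: 92 - 2Q = 70 + 2.5Q gives Q* = 4.8889, P* = 82.2222.
With the tax, buyers' net willingness to pay falls by 14: (92 - 14) - 2Q = 70 + 2.5Q, so Q_t = 1.7778. Buyers pay P_b = 88.4444; sellers receive P_s = P_b - 14 = 74.4444.
Deadweight loss is the triangle between the curves from Q_t to Q*: (1/2)(4.8889 - 1.7778)(14) = 21.7778.

21.78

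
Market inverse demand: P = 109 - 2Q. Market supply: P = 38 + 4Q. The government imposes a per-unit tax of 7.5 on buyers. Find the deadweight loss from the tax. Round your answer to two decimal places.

Without the tax, 109 - 2Q = 38 + 4Q so Q* = 11.8333 and P* = 85.3333.
A tax on buyers shifts demand down by 7.5: (109 - 7.5) - 2Q = 38 + 4Q, so Q_t = 10.5833. Buyers pay P_b = 87.8333; sellers receive P_s = P_b - 7.5 = 80.3333.
Deadweight loss is the triangle between the curves from Q_t to Q*: (1/2)(11.8333 - 10.5833)(7.5) = 4.6875.

4.69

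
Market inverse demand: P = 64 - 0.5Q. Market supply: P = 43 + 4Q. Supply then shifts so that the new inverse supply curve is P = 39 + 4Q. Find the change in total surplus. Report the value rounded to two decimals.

Initial equilibrium: Q_0 = 4.6667, P_0 = 61.6667; CS_0 = (1/2)(4.6667)(2.3333) = 5.4444, PS_0 = (1/2)(4.6667)(18.6667) = 43.5556.
New equilibrium: 64 - 0.5Q = 39 + 4Q gives Q_1 = 5.5556, P_1 = 61.2222; CS_1 = 7.716, PS_1 = 61.7284.
Change in total surplus = (7.716 + 61.7284) - (5.4444 + 43.5556) = 20.4444.

20.44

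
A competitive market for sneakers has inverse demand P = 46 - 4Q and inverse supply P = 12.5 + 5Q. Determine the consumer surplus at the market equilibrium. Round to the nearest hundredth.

27.71

Setting demand equal to supply, 33.5 = 9Q, so Q* = 3.7222 and P* = 31.1111.
Consumer surplus is the triangle under demand above P*: (1/2)(3.7222)(46 - 31.1111) = (1/2)(3.7222)(14.8889) = 27.7099.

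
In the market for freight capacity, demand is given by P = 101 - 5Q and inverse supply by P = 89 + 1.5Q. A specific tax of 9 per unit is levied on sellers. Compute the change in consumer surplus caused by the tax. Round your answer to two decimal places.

Without the tax, 101 - 5Q = 89 + 1.5Q so Q* = 1.8462 and P* = 91.7692.
A tax on sellers shifts supply up by 9: 101 - 5Q = 89 + 1.5Q + 9, so Q_t = 0.4615. Buyers pay P_b = 98.6923; sellers receive P_s = P_b - 9 = 89.6923.
CS falls from (1/2)(1.8462)(9.2308) = 8.5207 to (1/2)(0.4615)(2.3077) = 0.5325, a change of -7.9882.

-7.99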